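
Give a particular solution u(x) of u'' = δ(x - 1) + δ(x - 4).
\frac{|x - 1|}{2} + \frac{|x - 4|}{2}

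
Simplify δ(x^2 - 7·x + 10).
\frac{\delta(x - 5) + \delta(x - 2)}{3}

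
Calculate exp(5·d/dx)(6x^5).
6 x^{5} + 150 x^{4} + 1500 x^{3} + 7500 x^{2} + 18750 x + 18750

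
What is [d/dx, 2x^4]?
8 x^{3}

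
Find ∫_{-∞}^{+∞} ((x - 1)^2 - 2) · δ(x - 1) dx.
-2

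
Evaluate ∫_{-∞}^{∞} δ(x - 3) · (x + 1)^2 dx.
16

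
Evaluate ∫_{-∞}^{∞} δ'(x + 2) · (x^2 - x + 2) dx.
5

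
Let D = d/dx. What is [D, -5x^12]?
- 60 x^{11}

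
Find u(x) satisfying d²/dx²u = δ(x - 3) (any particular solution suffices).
\frac{|x - 3|}{2}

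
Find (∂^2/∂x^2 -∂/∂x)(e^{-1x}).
2 e^{- x}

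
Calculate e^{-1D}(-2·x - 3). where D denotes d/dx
- 2 x - 1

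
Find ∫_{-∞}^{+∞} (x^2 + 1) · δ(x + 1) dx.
2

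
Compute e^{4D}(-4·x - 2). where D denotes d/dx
- 4 x - 18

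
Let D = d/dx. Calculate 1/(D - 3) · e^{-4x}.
- \frac{e^{- 4 x}}{7}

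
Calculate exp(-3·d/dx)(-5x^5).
- 5 x^{5} + 75 x^{4} - 450 x^{3} + 1350 x^{2} - 2025 x + 1215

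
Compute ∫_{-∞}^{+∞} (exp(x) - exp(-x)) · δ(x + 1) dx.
- 2 \sinh{\left(1 \right)}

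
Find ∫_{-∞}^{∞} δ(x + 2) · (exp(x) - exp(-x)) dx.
- 2 \sinh{\left(2 \right)}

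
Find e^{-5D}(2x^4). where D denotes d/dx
2 x^{4} - 40 x^{3} + 300 x^{2} - 1000 x + 1250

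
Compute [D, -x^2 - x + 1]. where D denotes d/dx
- 2 x - 1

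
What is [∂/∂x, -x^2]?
- 2 x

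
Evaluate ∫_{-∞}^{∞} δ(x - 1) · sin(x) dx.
\sin{\left(1 \right)}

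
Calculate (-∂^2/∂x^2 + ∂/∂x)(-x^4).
4 x^{2} \left(3 - x\right)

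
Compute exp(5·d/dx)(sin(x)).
\sin{\left(x + 5 \right)}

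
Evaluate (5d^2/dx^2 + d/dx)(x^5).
5 x^{3} \left(x + 20\right)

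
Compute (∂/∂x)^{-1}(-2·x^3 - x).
- \frac{x^{4}}{2} - \frac{x^{2}}{2}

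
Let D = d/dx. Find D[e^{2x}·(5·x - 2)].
\left(10 x + 1\right) e^{2 x}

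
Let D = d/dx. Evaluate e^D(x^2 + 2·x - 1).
x^{2} + 4 x + 2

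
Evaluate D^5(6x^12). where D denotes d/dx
570240 x^{7}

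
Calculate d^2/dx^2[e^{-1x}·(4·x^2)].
4 \left(x^{2} - 4 x + 2\right) e^{- x}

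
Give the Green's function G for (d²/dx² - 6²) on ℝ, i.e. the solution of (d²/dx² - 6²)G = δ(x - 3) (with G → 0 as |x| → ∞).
-\frac{e^{-6|x - 3|}}{12}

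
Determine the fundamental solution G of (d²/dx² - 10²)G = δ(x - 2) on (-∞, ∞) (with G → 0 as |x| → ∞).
-\frac{e^{-10|x - 2|}}{20}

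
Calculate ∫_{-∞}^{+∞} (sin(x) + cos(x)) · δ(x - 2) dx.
\cos{\left(2 \right)} + \sin{\left(2 \right)}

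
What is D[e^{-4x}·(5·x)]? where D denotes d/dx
5 \left(1 - 4 x\right) e^{- 4 x}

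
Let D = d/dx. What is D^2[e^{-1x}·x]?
\left(x - 2\right) e^{- x}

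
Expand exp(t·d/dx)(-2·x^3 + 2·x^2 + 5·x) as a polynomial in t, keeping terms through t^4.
- 2 t^{3} + t^{2} \left(2 - 6 x\right) + t \left(- 6 x^{2} + 4 x + 5\right) - 2 x^{3} + 2 x^{2} + 5 x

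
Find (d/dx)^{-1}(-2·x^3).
- \frac{x^{4}}{2}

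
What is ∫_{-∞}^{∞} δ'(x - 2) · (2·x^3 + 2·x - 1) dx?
-26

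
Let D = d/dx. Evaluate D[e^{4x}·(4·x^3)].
x^{2} \left(16 x + 12\right) e^{4 x}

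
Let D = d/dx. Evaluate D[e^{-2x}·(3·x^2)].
6 x \left(1 - x\right) e^{- 2 x}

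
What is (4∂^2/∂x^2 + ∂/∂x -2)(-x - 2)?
2 x + 3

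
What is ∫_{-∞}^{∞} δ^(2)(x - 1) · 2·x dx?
0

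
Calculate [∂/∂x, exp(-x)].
- e^{- x}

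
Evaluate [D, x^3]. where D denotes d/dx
3 x^{2}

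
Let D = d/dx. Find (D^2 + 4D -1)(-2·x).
2 x - 8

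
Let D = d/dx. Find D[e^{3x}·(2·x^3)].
6 x^{2} \left(x + 1\right) e^{3 x}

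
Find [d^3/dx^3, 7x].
21\frac{d^{2}}{dx^{2}}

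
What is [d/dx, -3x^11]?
- 33 x^{10}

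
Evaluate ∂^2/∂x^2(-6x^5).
- 120 x^{3}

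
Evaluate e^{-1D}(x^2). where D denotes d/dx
x^{2} - 2 x + 1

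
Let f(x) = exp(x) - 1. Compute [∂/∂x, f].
e^{x}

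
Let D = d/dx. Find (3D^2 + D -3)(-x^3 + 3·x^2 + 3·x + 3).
3 x^{3} - 12 x^{2} - 21 x + 12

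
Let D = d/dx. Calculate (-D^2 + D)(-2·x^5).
10 x^{3} \left(4 - x\right)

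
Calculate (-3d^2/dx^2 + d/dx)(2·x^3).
6 x \left(x - 6\right)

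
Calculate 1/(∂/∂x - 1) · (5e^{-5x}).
- \frac{5 e^{- 5 x}}{6}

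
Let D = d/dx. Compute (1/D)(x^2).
\frac{x^{3}}{3}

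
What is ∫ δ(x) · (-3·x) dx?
0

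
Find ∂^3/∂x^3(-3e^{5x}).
- 375 e^{5 x}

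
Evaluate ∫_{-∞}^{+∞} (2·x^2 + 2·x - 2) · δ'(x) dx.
-2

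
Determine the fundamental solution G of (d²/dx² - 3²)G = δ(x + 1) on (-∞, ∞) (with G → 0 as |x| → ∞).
-\frac{e^{-3|x + 1|}}{6}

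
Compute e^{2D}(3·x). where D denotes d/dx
3 x + 6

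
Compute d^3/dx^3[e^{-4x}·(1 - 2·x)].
32 \left(4 x - 5\right) e^{- 4 x}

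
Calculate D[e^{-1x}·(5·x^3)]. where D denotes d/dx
5 x^{2} \left(3 - x\right) e^{- x}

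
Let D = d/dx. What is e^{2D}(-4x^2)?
- 4 x^{2} - 16 x - 16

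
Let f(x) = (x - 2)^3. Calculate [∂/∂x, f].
3 \left(x - 2\right)^{2}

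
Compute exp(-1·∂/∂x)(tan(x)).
\tan{\left(x - 1 \right)}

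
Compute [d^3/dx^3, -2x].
-6\frac{d^{2}}{dx^{2}}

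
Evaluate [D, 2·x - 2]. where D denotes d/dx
2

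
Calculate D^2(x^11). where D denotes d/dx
110 x^{9}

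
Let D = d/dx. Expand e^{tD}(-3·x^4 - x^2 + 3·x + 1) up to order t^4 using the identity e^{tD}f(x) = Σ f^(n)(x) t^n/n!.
- 3 t^{4} - 12 t^{3} x - t^{2} \left(18 x^{2} + 1\right) - t \left(12 x^{3} + 2 x - 3\right) - 3 x^{4} - x^{2} + 3 x + 1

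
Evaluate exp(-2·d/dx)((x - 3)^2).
x^{2} - 10 x + 25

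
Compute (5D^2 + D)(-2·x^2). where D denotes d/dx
- 4 x - 20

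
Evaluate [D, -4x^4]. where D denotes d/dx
- 16 x^{3}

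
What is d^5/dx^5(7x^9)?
105840 x^{4}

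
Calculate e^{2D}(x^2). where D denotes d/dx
x^{2} + 4 x + 4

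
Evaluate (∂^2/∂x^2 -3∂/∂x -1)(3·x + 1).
- 3 x - 10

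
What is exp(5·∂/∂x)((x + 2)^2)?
x^{2} + 14 x + 49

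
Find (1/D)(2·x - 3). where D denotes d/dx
x^{2} - 3 x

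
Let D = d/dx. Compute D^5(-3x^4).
0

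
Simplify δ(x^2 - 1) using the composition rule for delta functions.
\frac{\delta(x - 1) + \delta(x + 1)}{2}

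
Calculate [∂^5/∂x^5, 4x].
20\frac{d^{4}}{dx^{4}}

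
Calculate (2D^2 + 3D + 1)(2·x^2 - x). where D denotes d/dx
2 x^{2} + 11 x + 5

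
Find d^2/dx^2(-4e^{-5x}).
- 100 e^{- 5 x}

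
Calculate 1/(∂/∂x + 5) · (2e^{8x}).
\frac{2 e^{8 x}}{13}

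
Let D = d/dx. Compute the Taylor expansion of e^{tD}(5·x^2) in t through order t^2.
5 t^{2} + 10 t x + 5 x^{2}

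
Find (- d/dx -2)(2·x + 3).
- 4 x - 8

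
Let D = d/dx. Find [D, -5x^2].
- 10 x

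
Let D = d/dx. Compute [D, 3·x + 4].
3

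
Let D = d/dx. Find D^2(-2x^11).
- 220 x^{9}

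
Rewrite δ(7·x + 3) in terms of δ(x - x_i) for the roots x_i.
\frac{\delta(x + 3/7)}{7}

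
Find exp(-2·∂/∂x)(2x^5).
2 x^{5} - 20 x^{4} + 80 x^{3} - 160 x^{2} + 160 x - 64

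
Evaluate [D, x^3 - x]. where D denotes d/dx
3 x^{2} - 1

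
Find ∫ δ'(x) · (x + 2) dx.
-1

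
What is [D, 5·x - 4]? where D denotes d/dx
5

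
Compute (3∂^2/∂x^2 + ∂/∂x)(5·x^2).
10 x + 30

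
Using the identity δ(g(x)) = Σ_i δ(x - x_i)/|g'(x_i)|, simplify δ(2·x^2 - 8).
\frac{\delta(x - 2) + \delta(x + 2)}{8}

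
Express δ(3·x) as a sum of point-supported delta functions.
\frac{\delta(x)}{3}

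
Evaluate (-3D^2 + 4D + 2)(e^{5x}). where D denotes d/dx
- 53 e^{5 x}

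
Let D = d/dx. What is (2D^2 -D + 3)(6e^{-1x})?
36 e^{- x}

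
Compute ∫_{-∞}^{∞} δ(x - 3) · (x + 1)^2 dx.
16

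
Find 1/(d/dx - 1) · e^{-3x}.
- \frac{e^{- 3 x}}{4}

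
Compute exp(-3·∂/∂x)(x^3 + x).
x^{3} - 9 x^{2} + 28 x - 30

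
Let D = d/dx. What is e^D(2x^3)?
2 x^{3} + 6 x^{2} + 6 x + 2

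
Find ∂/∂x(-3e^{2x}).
- 6 e^{2 x}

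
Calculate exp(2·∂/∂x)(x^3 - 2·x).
x^{3} + 6 x^{2} + 10 x + 4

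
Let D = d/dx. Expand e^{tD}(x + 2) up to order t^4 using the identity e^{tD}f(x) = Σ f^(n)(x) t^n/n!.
t + x + 2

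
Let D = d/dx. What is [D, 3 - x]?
-1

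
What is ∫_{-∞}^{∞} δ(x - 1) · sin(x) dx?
\sin{\left(1 \right)}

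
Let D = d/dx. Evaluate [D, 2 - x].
-1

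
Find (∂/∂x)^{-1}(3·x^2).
x^{3}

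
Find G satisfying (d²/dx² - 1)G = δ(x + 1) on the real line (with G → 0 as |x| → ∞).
-\frac{e^{-|x + 1|}}{2}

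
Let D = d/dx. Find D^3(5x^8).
1680 x^{5}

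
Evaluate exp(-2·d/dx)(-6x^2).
- 6 x^{2} + 24 x - 24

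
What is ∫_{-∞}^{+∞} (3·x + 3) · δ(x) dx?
3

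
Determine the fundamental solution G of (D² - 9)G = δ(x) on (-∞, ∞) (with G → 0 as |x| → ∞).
-\frac{e^{-3|x|}}{6}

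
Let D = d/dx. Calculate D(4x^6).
24 x^{5}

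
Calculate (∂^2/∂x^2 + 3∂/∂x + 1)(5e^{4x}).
145 e^{4 x}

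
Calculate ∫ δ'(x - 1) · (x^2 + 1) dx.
-2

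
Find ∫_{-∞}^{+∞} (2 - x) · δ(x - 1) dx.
1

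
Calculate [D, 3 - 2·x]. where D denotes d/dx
-2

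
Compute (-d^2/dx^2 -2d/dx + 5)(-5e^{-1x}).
- 30 e^{- x}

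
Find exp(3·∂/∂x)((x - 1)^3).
x^{3} + 6 x^{2} + 12 x + 8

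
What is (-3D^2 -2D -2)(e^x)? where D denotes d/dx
- 7 e^{x}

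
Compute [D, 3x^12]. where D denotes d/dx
36 x^{11}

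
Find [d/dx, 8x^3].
24 x^{2}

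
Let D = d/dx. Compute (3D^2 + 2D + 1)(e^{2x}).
17 e^{2 x}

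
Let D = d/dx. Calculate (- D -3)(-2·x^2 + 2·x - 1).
6 x^{2} - 2 x + 1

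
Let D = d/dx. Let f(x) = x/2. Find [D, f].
\frac{1}{2}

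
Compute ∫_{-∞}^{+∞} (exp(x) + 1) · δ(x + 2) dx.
e^{-2} + 1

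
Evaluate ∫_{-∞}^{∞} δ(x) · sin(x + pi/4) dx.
\frac{\sqrt{2}}{2}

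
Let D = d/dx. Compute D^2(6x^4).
72 x^{2}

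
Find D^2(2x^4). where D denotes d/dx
24 x^{2}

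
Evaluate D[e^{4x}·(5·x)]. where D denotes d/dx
\left(20 x + 5\right) e^{4 x}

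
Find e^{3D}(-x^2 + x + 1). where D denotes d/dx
- x^{2} - 5 x - 5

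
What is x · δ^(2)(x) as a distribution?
-2\delta'(x)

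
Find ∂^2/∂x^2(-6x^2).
-12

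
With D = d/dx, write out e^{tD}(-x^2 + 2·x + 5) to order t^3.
- t^{2} - 2 t \left(x - 1\right) - x^{2} + 2 x + 5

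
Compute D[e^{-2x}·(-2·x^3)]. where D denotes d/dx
x^{2} \left(4 x - 6\right) e^{- 2 x}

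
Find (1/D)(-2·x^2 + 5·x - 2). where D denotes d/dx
- \frac{2 x^{3}}{3} + \frac{5 x^{2}}{2} - 2 x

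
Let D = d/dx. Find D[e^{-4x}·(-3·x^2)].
6 x \left(2 x - 1\right) e^{- 4 x}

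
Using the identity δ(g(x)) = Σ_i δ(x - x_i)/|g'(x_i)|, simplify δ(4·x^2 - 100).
\frac{\delta(x - 5) + \delta(x + 5)}{40}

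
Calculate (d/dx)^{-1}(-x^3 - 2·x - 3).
- \frac{x^{4}}{4} - x^{2} - 3 x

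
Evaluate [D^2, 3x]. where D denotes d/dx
6D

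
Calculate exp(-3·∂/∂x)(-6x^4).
- 6 x^{4} + 72 x^{3} - 324 x^{2} + 648 x - 486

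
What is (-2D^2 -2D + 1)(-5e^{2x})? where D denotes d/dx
55 e^{2 x}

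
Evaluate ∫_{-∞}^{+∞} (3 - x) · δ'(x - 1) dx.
1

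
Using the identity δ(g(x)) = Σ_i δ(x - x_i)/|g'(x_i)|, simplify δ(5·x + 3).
\frac{\delta(x + 3/5)}{5}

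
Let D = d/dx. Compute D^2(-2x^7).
- 84 x^{5}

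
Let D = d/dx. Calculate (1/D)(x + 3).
\frac{x^{2}}{2} + 3 x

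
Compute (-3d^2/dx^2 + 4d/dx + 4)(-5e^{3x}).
55 e^{3 x}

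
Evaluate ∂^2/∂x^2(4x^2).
8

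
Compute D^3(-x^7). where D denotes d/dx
- 210 x^{4}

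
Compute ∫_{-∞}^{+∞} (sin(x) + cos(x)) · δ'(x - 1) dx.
- \cos{\left(1 \right)} + \sin{\left(1 \right)}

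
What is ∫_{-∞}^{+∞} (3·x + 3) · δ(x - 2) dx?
9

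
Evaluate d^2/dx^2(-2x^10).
- 180 x^{8}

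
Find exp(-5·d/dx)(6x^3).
6 x^{3} - 90 x^{2} + 450 x - 750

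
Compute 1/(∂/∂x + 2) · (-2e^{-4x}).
e^{- 4 x}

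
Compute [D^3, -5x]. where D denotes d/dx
-15D^{2}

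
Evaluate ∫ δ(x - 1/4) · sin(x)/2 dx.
\frac{\sin{\left(\frac{1}{4} \right)}}{2}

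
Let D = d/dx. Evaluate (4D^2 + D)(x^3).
3 x \left(x + 8\right)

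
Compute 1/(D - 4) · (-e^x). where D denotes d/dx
\frac{e^{x}}{3}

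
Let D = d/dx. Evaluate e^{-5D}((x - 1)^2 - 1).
x^{2} - 12 x + 35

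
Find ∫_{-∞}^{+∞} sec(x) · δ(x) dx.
1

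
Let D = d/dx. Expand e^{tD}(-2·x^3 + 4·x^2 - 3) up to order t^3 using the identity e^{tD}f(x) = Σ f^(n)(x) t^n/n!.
- 2 t^{3} - t^{2} \left(6 x - 4\right) - 2 t x \left(3 x - 4\right) - 2 x^{3} + 4 x^{2} - 3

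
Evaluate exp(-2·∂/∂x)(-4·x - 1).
7 - 4 x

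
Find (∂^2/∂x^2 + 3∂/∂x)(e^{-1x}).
- 2 e^{- x}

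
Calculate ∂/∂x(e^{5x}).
5 e^{5 x}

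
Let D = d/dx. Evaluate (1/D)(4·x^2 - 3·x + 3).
\frac{4 x^{3}}{3} - \frac{3 x^{2}}{2} + 3 x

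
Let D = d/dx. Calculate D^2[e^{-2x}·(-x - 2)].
4 \left(- x - 1\right) e^{- 2 x}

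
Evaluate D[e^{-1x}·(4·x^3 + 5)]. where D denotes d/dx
\left(- 4 x^{3} + 12 x^{2} - 5\right) e^{- x}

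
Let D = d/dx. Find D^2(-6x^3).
- 36 x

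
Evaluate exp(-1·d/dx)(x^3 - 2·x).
x^{3} - 3 x^{2} + x + 1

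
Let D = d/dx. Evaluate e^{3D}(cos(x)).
\cos{\left(x + 3 \right)}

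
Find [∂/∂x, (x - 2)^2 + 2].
2 x - 4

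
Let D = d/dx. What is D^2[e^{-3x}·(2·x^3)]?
6 x \left(3 x^{2} - 6 x + 2\right) e^{- 3 x}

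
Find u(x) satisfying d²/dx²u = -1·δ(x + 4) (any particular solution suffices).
-\frac{|x + 4|}{2}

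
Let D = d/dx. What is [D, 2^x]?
2^{x} \log{\left(2 \right)}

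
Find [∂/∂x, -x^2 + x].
1 - 2 x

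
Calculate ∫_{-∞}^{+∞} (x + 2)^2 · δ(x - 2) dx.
16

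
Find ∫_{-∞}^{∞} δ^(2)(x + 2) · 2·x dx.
0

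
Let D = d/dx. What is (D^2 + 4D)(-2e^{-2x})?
8 e^{- 2 x}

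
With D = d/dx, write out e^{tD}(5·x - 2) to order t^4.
5 t + 5 x - 2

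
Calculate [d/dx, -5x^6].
- 30 x^{5}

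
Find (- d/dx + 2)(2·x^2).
4 x \left(x - 1\right)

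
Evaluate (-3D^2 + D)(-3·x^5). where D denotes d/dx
15 x^{3} \left(12 - x\right)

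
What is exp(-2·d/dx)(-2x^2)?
- 2 x^{2} + 8 x - 8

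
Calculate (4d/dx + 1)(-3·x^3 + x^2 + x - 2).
- 3 x^{3} - 35 x^{2} + 9 x + 2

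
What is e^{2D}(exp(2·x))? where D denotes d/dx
e^{2 x + 4}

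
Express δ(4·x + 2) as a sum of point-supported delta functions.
\frac{\delta(x + 1/2)}{4}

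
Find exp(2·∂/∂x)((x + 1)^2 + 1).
x^{2} + 6 x + 10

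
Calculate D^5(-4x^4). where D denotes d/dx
0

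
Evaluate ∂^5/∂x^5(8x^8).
53760 x^{3}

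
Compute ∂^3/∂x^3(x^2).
0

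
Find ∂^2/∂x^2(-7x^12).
- 924 x^{10}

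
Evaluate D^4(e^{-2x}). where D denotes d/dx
16 e^{- 2 x}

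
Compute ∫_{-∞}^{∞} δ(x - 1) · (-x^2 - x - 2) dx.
-4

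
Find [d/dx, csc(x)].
- \cot{\left(x \right)} \csc{\left(x \right)}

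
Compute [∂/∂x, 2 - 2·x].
-2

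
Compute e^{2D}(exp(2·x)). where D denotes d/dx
e^{2 x + 4}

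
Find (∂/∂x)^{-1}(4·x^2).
\frac{4 x^{3}}{3}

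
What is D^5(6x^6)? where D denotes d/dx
4320 x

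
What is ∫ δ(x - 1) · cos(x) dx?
\cos{\left(1 \right)}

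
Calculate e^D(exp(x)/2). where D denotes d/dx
\frac{e^{x + 1}}{2}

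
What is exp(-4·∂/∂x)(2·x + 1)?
2 x - 7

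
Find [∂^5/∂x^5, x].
5\frac{d^{4}}{dx^{4}}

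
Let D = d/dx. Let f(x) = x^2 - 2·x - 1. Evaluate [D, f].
2 x - 2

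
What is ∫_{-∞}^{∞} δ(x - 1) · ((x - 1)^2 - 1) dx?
-1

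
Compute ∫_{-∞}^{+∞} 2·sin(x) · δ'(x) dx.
-2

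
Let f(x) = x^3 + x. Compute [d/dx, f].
3 x^{2} + 1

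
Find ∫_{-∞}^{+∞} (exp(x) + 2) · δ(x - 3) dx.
2 + e^{3}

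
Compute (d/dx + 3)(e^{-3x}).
0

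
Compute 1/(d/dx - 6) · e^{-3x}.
- \frac{e^{- 3 x}}{9}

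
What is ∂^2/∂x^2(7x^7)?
294 x^{5}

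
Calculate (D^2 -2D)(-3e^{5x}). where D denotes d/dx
- 45 e^{5 x}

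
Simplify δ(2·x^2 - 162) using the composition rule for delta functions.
\frac{\delta(x - 9) + \delta(x + 9)}{36}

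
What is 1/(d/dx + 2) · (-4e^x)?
- \frac{4 e^{x}}{3}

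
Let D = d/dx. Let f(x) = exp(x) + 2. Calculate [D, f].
e^{x}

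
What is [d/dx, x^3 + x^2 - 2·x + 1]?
3 x^{2} + 2 x - 2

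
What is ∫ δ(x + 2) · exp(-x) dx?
e^{2}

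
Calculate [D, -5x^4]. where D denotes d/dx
- 20 x^{3}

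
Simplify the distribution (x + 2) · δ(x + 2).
0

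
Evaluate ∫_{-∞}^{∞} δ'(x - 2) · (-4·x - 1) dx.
4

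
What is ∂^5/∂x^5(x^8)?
6720 x^{3}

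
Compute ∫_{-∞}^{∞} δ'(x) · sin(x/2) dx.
- \frac{1}{2}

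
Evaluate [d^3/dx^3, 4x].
12\frac{d^{2}}{dx^{2}}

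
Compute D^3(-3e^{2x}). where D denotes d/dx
- 24 e^{2 x}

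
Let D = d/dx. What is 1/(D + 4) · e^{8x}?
\frac{e^{8 x}}{12}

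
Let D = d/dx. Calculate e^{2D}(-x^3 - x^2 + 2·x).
- x^{3} - 7 x^{2} - 14 x - 8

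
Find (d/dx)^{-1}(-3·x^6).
- \frac{3 x^{7}}{7}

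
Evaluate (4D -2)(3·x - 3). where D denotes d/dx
18 - 6 x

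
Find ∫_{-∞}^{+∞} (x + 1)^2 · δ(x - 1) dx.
4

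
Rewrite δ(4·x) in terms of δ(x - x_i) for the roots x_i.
\frac{\delta(x)}{4}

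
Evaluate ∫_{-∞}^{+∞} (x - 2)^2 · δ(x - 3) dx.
1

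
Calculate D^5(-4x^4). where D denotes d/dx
0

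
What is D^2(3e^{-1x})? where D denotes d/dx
3 e^{- x}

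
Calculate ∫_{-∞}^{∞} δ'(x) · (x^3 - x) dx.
1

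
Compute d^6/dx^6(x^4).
0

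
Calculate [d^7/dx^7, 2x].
14\frac{d^{6}}{dx^{6}}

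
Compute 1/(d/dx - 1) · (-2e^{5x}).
- \frac{e^{5 x}}{2}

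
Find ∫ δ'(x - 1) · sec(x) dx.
- \tan{\left(1 \right)} \sec{\left(1 \right)}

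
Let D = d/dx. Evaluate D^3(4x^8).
1344 x^{5}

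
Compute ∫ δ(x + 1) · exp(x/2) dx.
e^{- \frac{1}{2}}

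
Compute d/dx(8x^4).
32 x^{3}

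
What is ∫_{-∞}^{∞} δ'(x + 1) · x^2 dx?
2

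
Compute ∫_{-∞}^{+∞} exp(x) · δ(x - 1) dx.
e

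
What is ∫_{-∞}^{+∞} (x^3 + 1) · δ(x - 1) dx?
2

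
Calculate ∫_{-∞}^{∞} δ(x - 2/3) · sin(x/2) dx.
\sin{\left(\frac{1}{3} \right)}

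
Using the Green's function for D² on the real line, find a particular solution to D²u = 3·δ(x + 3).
\frac{3|x + 3|}{2}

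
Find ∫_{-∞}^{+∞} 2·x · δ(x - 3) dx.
6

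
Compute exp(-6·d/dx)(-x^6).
- x^{6} + 36 x^{5} - 540 x^{4} + 4320 x^{3} - 19440 x^{2} + 46656 x - 46656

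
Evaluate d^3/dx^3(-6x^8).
- 2016 x^{5}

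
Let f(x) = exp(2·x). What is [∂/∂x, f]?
2 e^{2 x}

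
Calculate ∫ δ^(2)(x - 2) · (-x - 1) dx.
0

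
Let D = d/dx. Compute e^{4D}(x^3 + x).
x^{3} + 12 x^{2} + 49 x + 68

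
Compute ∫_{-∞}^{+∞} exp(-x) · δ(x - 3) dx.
e^{-3}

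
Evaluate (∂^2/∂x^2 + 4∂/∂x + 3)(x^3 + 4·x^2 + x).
3 x^{3} + 24 x^{2} + 41 x + 12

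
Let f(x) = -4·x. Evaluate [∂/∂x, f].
-4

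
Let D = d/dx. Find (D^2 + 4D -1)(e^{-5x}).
4 e^{- 5 x}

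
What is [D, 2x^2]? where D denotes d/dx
4 x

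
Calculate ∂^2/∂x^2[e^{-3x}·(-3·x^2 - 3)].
3 \left(- 9 x^{2} + 12 x - 11\right) e^{- 3 x}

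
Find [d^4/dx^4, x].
4\frac{d^{3}}{dx^{3}}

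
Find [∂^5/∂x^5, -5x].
-25\frac{d^{4}}{dx^{4}}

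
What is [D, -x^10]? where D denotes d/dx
- 10 x^{9}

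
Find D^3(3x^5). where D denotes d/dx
180 x^{2}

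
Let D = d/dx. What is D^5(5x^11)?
277200 x^{6}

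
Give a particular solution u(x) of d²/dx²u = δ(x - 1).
\frac{|x - 1|}{2}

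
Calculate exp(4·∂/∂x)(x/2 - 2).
\frac{x}{2}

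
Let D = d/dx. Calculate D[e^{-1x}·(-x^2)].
x \left(x - 2\right) e^{- x}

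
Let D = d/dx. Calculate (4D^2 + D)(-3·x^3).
9 x \left(- x - 8\right)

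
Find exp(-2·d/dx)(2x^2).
2 x^{2} - 8 x + 8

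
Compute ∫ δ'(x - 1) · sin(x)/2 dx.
- \frac{\cos{\left(1 \right)}}{2}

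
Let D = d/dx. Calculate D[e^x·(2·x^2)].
2 x \left(x + 2\right) e^{x}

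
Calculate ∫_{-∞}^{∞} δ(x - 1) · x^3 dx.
1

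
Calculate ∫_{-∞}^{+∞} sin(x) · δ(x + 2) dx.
- \sin{\left(2 \right)}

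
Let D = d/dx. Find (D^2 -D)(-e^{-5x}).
- 30 e^{- 5 x}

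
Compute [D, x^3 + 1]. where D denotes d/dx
3 x^{2}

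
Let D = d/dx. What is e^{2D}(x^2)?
x^{2} + 4 x + 4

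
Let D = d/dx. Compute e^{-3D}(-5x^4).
- 5 x^{4} + 60 x^{3} - 270 x^{2} + 540 x - 405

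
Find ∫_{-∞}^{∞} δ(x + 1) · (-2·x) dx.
2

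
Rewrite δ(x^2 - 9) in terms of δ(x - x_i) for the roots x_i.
\frac{\delta(x + 3) + \delta(x - 3)}{6}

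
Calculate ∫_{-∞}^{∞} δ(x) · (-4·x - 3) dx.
-3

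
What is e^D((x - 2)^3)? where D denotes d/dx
x^{3} - 3 x^{2} + 3 x - 1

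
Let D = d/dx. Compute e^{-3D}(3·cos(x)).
3 \cos{\left(x - 3 \right)}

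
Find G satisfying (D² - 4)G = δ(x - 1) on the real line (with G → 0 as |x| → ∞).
-\frac{e^{-2|x - 1|}}{4}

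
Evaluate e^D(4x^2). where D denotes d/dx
4 x^{2} + 8 x + 4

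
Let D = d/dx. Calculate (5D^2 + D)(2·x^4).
8 x^{2} \left(x + 15\right)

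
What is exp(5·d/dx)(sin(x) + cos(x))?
\sqrt{2} \sin{\left(x + \frac{\pi}{4} + 5 \right)}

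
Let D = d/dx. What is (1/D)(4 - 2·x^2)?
- \frac{2 x^{3}}{3} + 4 x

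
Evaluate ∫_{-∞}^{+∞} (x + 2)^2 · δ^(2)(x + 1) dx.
2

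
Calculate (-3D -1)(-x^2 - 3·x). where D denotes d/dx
x^{2} + 9 x + 9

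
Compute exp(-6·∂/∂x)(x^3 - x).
x^{3} - 18 x^{2} + 107 x - 210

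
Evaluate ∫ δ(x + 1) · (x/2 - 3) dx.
- \frac{7}{2}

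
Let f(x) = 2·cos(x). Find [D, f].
- 2 \sin{\left(x \right)}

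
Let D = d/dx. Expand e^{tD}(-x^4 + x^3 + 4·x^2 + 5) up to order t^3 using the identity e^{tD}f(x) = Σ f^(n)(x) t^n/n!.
t^{3} \left(1 - 4 x\right) + t^{2} \left(- 6 x^{2} + 3 x + 4\right) + t x \left(- 4 x^{2} + 3 x + 8\right) - x^{4} + x^{3} + 4 x^{2} + 5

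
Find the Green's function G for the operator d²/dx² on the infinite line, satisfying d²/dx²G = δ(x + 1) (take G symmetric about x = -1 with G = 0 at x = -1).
\frac{|x + 1|}{2}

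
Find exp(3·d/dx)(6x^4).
6 x^{4} + 72 x^{3} + 324 x^{2} + 648 x + 486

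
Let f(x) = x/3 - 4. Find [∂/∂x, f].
\frac{1}{3}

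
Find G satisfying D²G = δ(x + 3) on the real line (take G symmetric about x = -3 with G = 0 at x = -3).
\frac{|x + 3|}{2}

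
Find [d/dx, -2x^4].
- 8 x^{3}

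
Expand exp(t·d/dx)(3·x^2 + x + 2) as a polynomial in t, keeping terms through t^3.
3 t^{2} + t \left(6 x + 1\right) + 3 x^{2} + x + 2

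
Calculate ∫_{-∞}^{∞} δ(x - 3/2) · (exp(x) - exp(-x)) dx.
2 \sinh{\left(\frac{3}{2} \right)}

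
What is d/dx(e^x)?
e^{x}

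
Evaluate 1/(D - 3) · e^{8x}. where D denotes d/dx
\frac{e^{8 x}}{5}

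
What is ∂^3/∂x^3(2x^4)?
48 x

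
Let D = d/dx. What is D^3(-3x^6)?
- 360 x^{3}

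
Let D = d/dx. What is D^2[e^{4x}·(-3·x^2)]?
\left(- 48 x^{2} - 48 x - 6\right) e^{4 x}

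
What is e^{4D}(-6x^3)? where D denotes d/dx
- 6 x^{3} - 72 x^{2} - 288 x - 384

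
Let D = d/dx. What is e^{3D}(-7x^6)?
- 7 x^{6} - 126 x^{5} - 945 x^{4} - 3780 x^{3} - 8505 x^{2} - 10206 x - 5103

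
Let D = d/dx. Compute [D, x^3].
3 x^{2}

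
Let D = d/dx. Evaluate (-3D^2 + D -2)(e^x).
- 4 e^{x}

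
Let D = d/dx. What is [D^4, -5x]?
-20D^{3}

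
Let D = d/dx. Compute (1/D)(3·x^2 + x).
x^{3} + \frac{x^{2}}{2}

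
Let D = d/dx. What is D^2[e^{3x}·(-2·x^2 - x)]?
\left(- 18 x^{2} - 33 x - 10\right) e^{3 x}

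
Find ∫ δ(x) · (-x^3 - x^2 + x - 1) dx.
-1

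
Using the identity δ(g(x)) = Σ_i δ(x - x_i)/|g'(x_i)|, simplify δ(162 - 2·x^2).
\frac{\delta(x - 9) + \delta(x + 9)}{36}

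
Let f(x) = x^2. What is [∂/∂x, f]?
2 x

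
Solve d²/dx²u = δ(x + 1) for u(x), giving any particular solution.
\frac{|x + 1|}{2}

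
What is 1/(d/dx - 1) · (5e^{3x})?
\frac{5 e^{3 x}}{2}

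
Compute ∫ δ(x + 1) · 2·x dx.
-2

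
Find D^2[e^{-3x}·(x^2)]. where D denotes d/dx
\left(9 x^{2} - 12 x + 2\right) e^{- 3 x}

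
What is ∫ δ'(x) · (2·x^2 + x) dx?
-1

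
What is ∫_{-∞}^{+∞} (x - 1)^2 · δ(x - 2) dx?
1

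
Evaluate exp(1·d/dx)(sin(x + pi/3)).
\sin{\left(x + 1 + \frac{\pi}{3} \right)}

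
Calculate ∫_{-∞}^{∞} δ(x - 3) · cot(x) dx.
\cot{\left(3 \right)}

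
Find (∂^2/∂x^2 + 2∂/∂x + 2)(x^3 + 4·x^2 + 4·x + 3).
2 x^{3} + 14 x^{2} + 30 x + 22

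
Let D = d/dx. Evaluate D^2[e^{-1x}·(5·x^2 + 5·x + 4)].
\left(5 x^{2} - 15 x + 4\right) e^{- x}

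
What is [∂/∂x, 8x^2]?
16 x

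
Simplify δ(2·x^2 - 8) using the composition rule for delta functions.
\frac{\delta(x - 2) + \delta(x + 2)}{8}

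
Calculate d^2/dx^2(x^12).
132 x^{10}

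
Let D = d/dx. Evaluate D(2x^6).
12 x^{5}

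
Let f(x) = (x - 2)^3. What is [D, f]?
3 \left(x - 2\right)^{2}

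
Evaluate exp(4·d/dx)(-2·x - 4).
- 2 x - 12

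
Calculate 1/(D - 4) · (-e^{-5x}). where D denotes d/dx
\frac{e^{- 5 x}}{9}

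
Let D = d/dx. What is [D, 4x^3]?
12 x^{2}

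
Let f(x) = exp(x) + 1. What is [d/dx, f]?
e^{x}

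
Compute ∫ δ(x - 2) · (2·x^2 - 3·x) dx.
2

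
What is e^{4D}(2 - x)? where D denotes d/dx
- x - 2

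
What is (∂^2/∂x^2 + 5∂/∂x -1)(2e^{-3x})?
- 14 e^{- 3 x}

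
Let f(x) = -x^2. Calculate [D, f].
- 2 x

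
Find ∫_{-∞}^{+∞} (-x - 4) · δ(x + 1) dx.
-3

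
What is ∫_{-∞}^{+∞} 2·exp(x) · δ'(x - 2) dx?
- 2 e^{2}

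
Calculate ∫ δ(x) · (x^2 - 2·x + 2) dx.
2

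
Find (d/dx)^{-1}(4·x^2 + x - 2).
\frac{4 x^{3}}{3} + \frac{x^{2}}{2} - 2 x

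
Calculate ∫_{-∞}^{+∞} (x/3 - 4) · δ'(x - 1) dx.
- \frac{1}{3}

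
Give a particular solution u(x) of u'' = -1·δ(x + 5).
-\frac{|x + 5|}{2}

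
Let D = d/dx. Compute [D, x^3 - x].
3 x^{2} - 1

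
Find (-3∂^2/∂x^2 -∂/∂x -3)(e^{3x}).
- 33 e^{3 x}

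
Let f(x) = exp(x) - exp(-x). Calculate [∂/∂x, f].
2 \cosh{\left(x \right)}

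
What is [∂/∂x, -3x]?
-3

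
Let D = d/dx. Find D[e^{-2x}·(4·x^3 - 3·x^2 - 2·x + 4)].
2 \left(- 4 x^{3} + 9 x^{2} - x - 5\right) e^{- 2 x}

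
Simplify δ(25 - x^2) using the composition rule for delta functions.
\frac{\delta(x - 5) + \delta(x + 5)}{10}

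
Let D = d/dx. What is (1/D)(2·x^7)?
\frac{x^{8}}{4}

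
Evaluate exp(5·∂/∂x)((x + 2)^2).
x^{2} + 14 x + 49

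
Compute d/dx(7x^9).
63 x^{8}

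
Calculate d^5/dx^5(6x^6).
4320 x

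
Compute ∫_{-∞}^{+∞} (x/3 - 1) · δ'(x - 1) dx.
- \frac{1}{3}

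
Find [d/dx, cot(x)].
- \frac{1}{\sin^{2}{\left(x \right)}}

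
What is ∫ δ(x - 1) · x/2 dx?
\frac{1}{2}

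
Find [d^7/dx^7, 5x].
35\frac{d^{6}}{dx^{6}}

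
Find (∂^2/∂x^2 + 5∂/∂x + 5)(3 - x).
10 - 5 x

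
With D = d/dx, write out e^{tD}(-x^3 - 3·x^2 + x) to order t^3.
- t^{3} - 3 t^{2} \left(x + 1\right) - t \left(3 x^{2} + 6 x - 1\right) - x^{3} - 3 x^{2} + x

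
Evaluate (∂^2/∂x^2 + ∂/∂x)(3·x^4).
12 x^{2} \left(x + 3\right)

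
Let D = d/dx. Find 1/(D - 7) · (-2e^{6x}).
2 e^{6 x}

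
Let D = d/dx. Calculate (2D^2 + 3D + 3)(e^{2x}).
17 e^{2 x}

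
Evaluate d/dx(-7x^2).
- 14 x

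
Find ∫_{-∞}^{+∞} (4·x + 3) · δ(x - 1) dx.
7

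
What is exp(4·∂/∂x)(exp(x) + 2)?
e^{x + 4} + 2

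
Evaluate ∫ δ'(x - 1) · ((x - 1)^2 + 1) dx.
0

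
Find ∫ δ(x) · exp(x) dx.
1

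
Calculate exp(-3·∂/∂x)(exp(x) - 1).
e^{x - 3} - 1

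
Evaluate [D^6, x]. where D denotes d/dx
6D^{5}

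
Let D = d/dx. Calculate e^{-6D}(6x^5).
6 x^{5} - 180 x^{4} + 2160 x^{3} - 12960 x^{2} + 38880 x - 46656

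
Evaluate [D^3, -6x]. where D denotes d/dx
-18D^{2}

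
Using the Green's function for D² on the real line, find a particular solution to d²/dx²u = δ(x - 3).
\frac{|x - 3|}{2}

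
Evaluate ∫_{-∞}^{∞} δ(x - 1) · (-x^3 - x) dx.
-2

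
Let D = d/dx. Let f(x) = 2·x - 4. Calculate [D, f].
2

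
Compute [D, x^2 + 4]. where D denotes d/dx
2 x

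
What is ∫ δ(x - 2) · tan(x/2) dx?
\tan{\left(1 \right)}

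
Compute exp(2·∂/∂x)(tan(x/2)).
\tan{\left(\frac{x}{2} + 1 \right)}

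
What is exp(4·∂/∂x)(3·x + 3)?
3 x + 15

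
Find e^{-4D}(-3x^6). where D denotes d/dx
- 3 x^{6} + 72 x^{5} - 720 x^{4} + 3840 x^{3} - 11520 x^{2} + 18432 x - 12288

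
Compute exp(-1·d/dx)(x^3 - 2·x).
x^{3} - 3 x^{2} + x + 1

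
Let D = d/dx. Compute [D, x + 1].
1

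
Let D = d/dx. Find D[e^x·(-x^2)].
x \left(- x - 2\right) e^{x}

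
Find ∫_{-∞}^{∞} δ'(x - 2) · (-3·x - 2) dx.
3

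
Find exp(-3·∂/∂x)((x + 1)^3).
x^{3} - 6 x^{2} + 12 x - 8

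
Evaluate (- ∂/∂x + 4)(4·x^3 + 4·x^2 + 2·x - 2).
16 x^{3} + 4 x^{2} - 10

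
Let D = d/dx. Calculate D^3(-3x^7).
- 630 x^{4}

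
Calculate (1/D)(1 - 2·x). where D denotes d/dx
- x^{2} + x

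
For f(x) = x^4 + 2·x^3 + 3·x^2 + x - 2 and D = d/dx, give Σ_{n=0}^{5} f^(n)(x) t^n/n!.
t^{4} + t^{3} \left(4 x + 2\right) + t^{2} \left(6 x^{2} + 6 x + 3\right) + t \left(4 x^{3} + 6 x^{2} + 6 x + 1\right) + x^{4} + 2 x^{3} + 3 x^{2} + x - 2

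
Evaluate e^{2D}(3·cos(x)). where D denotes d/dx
3 \cos{\left(x + 2 \right)}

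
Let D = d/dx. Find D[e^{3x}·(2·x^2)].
2 x \left(3 x + 2\right) e^{3 x}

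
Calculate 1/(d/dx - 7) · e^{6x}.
- e^{6 x}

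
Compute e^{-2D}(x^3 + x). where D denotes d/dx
x^{3} - 6 x^{2} + 13 x - 10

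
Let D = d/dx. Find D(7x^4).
28 x^{3}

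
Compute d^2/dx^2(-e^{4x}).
- 16 e^{4 x}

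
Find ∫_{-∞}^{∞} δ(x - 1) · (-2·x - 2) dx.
-4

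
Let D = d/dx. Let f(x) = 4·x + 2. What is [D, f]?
4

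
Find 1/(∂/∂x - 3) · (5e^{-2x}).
- e^{- 2 x}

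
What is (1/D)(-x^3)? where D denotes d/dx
- \frac{x^{4}}{4}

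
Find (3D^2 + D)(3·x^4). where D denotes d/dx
12 x^{2} \left(x + 9\right)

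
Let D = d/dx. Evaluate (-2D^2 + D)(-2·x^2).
8 - 4 x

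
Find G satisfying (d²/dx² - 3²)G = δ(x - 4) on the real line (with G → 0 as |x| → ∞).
-\frac{e^{-3|x - 4|}}{6}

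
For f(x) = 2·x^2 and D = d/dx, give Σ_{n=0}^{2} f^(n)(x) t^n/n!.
2 t^{2} + 4 t x + 2 x^{2}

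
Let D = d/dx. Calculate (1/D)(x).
\frac{x^{2}}{2}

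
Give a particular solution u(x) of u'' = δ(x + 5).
\frac{|x + 5|}{2}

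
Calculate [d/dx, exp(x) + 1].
e^{x}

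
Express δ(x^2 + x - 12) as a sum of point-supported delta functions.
\frac{\delta(x + 4) + \delta(x - 3)}{7}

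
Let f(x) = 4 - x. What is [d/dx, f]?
-1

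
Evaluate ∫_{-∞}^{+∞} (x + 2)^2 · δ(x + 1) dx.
1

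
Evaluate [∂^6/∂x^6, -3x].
-18\frac{d^{5}}{dx^{5}}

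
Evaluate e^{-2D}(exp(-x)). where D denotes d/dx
e^{2 - x}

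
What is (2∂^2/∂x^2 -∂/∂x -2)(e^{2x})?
4 e^{2 x}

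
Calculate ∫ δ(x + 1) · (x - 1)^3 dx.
-8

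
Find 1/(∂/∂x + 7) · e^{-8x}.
- e^{- 8 x}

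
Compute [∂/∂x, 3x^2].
6 x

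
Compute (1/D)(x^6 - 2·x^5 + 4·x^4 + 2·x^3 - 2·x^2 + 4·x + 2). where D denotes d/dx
\frac{x^{7}}{7} - \frac{x^{6}}{3} + \frac{4 x^{5}}{5} + \frac{x^{4}}{2} - \frac{2 x^{3}}{3} + 2 x^{2} + 2 x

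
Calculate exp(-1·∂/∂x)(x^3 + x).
x^{3} - 3 x^{2} + 4 x - 2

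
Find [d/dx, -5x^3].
- 15 x^{2}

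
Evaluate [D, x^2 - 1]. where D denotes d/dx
2 x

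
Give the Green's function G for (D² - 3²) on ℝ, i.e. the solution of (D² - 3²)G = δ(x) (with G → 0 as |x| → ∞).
-\frac{e^{-3|x|}}{6}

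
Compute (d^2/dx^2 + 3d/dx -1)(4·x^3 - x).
- 4 x^{3} + 36 x^{2} + 25 x - 3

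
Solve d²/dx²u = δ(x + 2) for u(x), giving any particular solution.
\frac{|x + 2|}{2}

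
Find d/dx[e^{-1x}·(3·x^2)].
3 x \left(2 - x\right) e^{- x}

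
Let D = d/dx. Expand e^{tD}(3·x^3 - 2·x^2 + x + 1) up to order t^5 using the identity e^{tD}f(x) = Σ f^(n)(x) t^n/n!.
3 t^{3} + t^{2} \left(9 x - 2\right) + t \left(9 x^{2} - 4 x + 1\right) + 3 x^{3} - 2 x^{2} + x + 1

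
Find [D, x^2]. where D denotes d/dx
2 x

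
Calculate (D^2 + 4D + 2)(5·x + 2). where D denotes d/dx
10 x + 24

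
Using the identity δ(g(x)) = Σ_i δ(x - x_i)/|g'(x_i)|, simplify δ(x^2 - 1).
\frac{\delta(x - 1) + \delta(x + 1)}{2}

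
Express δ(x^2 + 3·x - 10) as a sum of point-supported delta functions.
\frac{\delta(x - 2) + \delta(x + 5)}{7}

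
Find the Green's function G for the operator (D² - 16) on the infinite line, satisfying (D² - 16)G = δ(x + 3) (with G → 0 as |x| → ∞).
-\frac{e^{-4|x + 3|}}{8}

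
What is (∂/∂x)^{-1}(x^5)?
\frac{x^{6}}{6}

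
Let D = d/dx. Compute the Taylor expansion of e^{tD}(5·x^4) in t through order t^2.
5 x^{2} \left(6 t^{2} + 4 t x + x^{2}\right)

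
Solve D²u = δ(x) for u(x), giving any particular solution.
\frac{|x|}{2}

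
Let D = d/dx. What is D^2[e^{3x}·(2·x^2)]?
\left(18 x^{2} + 24 x + 4\right) e^{3 x}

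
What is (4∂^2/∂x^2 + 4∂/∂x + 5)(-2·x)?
- 10 x - 8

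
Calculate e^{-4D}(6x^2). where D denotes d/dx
6 x^{2} - 48 x + 96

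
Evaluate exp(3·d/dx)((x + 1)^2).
x^{2} + 8 x + 16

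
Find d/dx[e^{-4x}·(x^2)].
2 x \left(1 - 2 x\right) e^{- 4 x}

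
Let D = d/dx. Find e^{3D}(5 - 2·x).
- 2 x - 1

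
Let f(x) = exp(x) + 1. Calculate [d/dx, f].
e^{x}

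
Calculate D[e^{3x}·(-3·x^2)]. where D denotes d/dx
3 x \left(- 3 x - 2\right) e^{3 x}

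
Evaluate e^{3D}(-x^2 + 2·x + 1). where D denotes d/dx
- x^{2} - 4 x - 2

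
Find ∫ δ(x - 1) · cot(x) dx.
\cot{\left(1 \right)}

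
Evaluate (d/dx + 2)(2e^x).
6 e^{x}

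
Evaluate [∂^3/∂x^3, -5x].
-15\frac{d^{2}}{dx^{2}}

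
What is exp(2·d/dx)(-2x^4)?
- 2 x^{4} - 16 x^{3} - 48 x^{2} - 64 x - 32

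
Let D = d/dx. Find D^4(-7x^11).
- 55440 x^{7}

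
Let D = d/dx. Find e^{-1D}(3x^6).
3 x^{6} - 18 x^{5} + 45 x^{4} - 60 x^{3} + 45 x^{2} - 18 x + 3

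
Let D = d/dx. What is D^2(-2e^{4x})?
- 32 e^{4 x}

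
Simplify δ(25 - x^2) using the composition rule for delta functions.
\frac{\delta(x - 5) + \delta(x + 5)}{10}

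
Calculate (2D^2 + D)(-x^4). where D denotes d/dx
4 x^{2} \left(- x - 6\right)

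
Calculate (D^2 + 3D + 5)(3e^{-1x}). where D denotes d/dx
9 e^{- x}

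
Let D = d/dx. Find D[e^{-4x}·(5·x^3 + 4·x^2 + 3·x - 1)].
\left(- 20 x^{3} - x^{2} - 4 x + 7\right) e^{- 4 x}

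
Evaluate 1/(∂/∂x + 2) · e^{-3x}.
- e^{- 3 x}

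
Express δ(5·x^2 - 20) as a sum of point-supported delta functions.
\frac{\delta(x - 2) + \delta(x + 2)}{20}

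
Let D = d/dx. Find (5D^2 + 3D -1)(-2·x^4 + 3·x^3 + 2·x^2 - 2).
2 x^{4} - 27 x^{3} - 95 x^{2} + 102 x + 22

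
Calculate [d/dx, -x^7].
- 7 x^{6}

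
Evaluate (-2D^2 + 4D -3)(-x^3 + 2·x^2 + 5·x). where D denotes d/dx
3 x^{3} - 18 x^{2} + 13 x + 12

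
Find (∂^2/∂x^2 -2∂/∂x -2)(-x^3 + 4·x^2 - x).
2 x^{3} - 2 x^{2} - 20 x + 10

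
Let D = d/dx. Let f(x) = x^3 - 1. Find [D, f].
3 x^{2}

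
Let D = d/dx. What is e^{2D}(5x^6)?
5 x^{6} + 60 x^{5} + 300 x^{4} + 800 x^{3} + 1200 x^{2} + 960 x + 320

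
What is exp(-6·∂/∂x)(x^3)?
x^{3} - 18 x^{2} + 108 x - 216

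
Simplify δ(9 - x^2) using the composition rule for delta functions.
\frac{\delta(x - 3) + \delta(x + 3)}{6}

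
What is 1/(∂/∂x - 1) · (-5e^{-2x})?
\frac{5 e^{- 2 x}}{3}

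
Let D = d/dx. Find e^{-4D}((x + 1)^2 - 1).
x^{2} - 6 x + 8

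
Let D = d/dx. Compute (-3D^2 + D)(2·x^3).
6 x \left(x - 6\right)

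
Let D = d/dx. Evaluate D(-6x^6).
- 36 x^{5}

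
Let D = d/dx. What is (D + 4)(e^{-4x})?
0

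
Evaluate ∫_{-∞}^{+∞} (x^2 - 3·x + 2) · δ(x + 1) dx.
6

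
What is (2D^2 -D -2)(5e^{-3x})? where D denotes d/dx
95 e^{- 3 x}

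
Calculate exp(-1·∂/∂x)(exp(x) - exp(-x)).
- e^{1 - x} + e^{x - 1}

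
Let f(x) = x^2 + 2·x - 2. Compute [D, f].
2 x + 2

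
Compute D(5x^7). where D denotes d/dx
35 x^{6}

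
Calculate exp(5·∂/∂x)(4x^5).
4 x^{5} + 100 x^{4} + 1000 x^{3} + 5000 x^{2} + 12500 x + 12500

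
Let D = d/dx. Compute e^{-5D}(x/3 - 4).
\frac{x}{3} - \frac{17}{3}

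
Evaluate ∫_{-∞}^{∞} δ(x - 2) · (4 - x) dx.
2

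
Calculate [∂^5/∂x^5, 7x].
35\frac{d^{4}}{dx^{4}}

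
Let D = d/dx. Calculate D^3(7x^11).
6930 x^{8}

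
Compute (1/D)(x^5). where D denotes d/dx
\frac{x^{6}}{6}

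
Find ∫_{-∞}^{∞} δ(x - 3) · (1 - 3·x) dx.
-8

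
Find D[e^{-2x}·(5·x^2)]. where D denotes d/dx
10 x \left(1 - x\right) e^{- 2 x}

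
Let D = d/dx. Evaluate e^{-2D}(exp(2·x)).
e^{2 x - 4}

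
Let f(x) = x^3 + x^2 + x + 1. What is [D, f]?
3 x^{2} + 2 x + 1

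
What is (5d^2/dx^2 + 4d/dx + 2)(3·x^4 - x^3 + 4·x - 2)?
6 x^{4} + 46 x^{3} + 168 x^{2} - 22 x + 12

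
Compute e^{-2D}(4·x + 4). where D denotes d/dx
4 x - 4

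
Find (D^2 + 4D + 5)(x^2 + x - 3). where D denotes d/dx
5 x^{2} + 13 x - 9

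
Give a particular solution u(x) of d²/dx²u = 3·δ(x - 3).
\frac{3|x - 3|}{2}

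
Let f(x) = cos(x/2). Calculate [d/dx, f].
- \frac{\sin{\left(\frac{x}{2} \right)}}{2}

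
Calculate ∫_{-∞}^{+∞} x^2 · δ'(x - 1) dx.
-2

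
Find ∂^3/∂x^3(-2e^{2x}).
- 16 e^{2 x}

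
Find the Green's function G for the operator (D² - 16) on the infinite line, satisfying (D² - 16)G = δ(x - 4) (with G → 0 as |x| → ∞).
-\frac{e^{-4|x - 4|}}{8}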